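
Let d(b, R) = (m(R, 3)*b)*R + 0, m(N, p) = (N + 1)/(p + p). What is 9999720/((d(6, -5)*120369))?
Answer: 166662/40123 ≈ 4.1538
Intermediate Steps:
m(N, p) = (1 + N)/(2*p) (m(N, p) = (1 + N)/((2*p)) = (1 + N)*(1/(2*p)) = (1 + N)/(2*p))
d(b, R) = R*b*(⅙ + R/6) (d(b, R) = (((½)*(1 + R)/3)*b)*R + 0 = (((½)*(⅓)*(1 + R))*b)*R + 0 = ((⅙ + R/6)*b)*R + 0 = (b*(⅙ + R/6))*R + 0 = R*b*(⅙ + R/6) + 0 = R*b*(⅙ + R/6))
9999720/((d(6, -5)*120369)) = 9999720/((((⅙)*(-5)*6*(1 - 5))*120369)) = 9999720/((((⅙)*(-5)*6*(-4))*120369)) = 9999720/((20*120369)) = 9999720/2407380 = 9999720*(1/2407380) = 166662/40123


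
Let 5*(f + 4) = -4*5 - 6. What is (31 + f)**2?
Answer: 11881/25 ≈ 475.24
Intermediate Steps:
f = -46/5 (f = -4 + (-4*5 - 6)/5 = -4 + (-20 - 6)/5 = -4 + (1/5)*(-26) = -4 - 26/5 = -46/5 ≈ -9.2000)
(31 + f)**2 = (31 - 46/5)**2 = (109/5)**2 = 11881/25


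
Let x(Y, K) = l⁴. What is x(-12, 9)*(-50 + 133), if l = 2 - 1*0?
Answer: 1328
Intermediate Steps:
l = 2 (l = 2 + 0 = 2)
x(Y, K) = 16 (x(Y, K) = 2⁴ = 16)
x(-12, 9)*(-50 + 133) = 16*(-50 + 133) = 16*83 = 1328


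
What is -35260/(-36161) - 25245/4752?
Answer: -2509525/578576 ≈ -4.3374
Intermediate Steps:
-35260/(-36161) - 25245/4752 = -35260*(-1/36161) - 25245*1/4752 = 35260/36161 - 85/16 = -2509525/578576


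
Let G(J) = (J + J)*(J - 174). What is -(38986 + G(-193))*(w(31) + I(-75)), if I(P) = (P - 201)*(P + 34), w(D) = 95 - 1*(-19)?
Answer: -2064806640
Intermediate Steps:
G(J) = 2*J*(-174 + J) (G(J) = (2*J)*(-174 + J) = 2*J*(-174 + J))
w(D) = 114 (w(D) = 95 + 19 = 114)
I(P) = (-201 + P)*(34 + P)
-(38986 + G(-193))*(w(31) + I(-75)) = -(38986 + 2*(-193)*(-174 - 193))*(114 + (-6834 + (-75)² - 167*(-75))) = -(38986 + 2*(-193)*(-367))*(114 + (-6834 + 5625 + 12525)) = -(38986 + 141662)*(114 + 11316) = -180648*11430 = -1*2064806640 = -2064806640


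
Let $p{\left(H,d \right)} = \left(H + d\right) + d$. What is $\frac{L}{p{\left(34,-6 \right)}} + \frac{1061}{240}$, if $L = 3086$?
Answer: $\frac{381991}{2640} \approx 144.69$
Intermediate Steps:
$p{\left(H,d \right)} = H + 2 d$
$\frac{L}{p{\left(34,-6 \right)}} + \frac{1061}{240} = \frac{3086}{34 + 2 \left(-6\right)} + \frac{1061}{240} = \frac{3086}{34 - 12} + 1061 \cdot \frac{1}{240} = \frac{3086}{22} + \frac{1061}{240} = 3086 \cdot \frac{1}{22} + \frac{1061}{240} = \frac{1543}{11} + \frac{1061}{240} = \frac{381991}{2640}$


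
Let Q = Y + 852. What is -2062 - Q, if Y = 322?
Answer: -3236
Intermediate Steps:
Q = 1174 (Q = 322 + 852 = 1174)
-2062 - Q = -2062 - 1*1174 = -2062 - 1174 = -3236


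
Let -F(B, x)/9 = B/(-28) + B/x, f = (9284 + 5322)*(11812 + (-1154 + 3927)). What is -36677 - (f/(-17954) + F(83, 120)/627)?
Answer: -13034479519573/525334040 ≈ -24812.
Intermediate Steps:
f = 213028510 (f = 14606*(11812 + 2773) = 14606*14585 = 213028510)
F(B, x) = 9*B/28 - 9*B/x (F(B, x) = -9*(B/(-28) + B/x) = -9*(B*(-1/28) + B/x) = -9*(-B/28 + B/x) = 9*B/28 - 9*B/x)
-36677 - (f/(-17954) + F(83, 120)/627) = -36677 - (213028510/(-17954) + ((9/28)*83*(-28 + 120)/120)/627) = -36677 - (213028510*(-1/17954) + ((9/28)*83*(1/120)*92)*(1/627)) = -36677 - (-106514255/8977 + (5727/280)*(1/627)) = -36677 - (-106514255/8977 + 1909/58520) = -36677 - 1*(-6233197065507/525334040) = -36677 + 6233197065507/525334040 = -13034479519573/525334040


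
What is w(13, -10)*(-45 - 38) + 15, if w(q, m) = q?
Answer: -1064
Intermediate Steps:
w(13, -10)*(-45 - 38) + 15 = 13*(-45 - 38) + 15 = 13*(-83) + 15 = -1079 + 15 = -1064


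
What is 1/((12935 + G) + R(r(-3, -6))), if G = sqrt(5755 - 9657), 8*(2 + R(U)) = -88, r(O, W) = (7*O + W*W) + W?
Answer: 6461/83490993 - I*sqrt(3902)/166981986 ≈ 7.7386e-5 - 3.7409e-7*I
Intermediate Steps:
r(O, W) = W + W**2 + 7*O (r(O, W) = (7*O + W**2) + W = (W**2 + 7*O) + W = W + W**2 + 7*O)
R(U) = -13 (R(U) = -2 + (1/8)*(-88) = -2 - 11 = -13)
G = I*sqrt(3902) (G = sqrt(-3902) = I*sqrt(3902) ≈ 62.466*I)
1/((12935 + G) + R(r(-3, -6))) = 1/((12935 + I*sqrt(3902)) - 13) = 1/(12922 + I*sqrt(3902))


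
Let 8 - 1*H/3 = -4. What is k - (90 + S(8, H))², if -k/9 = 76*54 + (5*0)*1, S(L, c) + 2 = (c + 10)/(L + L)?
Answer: -2892433/64 ≈ -45194.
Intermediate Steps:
H = 36 (H = 24 - 3*(-4) = 24 + 12 = 36)
S(L, c) = -2 + (10 + c)/(2*L) (S(L, c) = -2 + (c + 10)/(L + L) = -2 + (10 + c)/((2*L)) = -2 + (10 + c)*(1/(2*L)) = -2 + (10 + c)/(2*L))
k = -36936 (k = -9*(76*54 + (5*0)*1) = -9*(4104 + 0*1) = -9*(4104 + 0) = -9*4104 = -36936)
k - (90 + S(8, H))² = -36936 - (90 + (½)*(10 + 36 - 4*8)/8)² = -36936 - (90 + (½)*(⅛)*(10 + 36 - 32))² = -36936 - (90 + (½)*(⅛)*14)² = -36936 - (90 + 7/8)² = -36936 - (727/8)² = -36936 - 1*528529/64 = -36936 - 528529/64 = -2892433/64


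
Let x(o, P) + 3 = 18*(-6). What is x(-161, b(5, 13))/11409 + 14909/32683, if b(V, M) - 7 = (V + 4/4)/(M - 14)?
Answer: 55489656/124293449 ≈ 0.44644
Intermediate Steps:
b(V, M) = 7 + (1 + V)/(-14 + M) (b(V, M) = 7 + (V + 4/4)/(M - 14) = 7 + (V + 4*(¼))/(-14 + M) = 7 + (V + 1)/(-14 + M) = 7 + (1 + V)/(-14 + M))
x(o, P) = -111 (x(o, P) = -3 + 18*(-6) = -3 - 108 = -111)
x(-161, b(5, 13))/11409 + 14909/32683 = -111/11409 + 14909/32683 = -111*1/11409 + 14909*(1/32683) = -37/3803 + 14909/32683 = 55489656/124293449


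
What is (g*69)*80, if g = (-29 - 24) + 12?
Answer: -226320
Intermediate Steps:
g = -41 (g = -53 + 12 = -41)
(g*69)*80 = -41*69*80 = -2829*80 = -226320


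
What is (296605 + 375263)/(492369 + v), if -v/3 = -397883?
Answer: 111978/281003 ≈ 0.39849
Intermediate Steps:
v = 1193649 (v = -3*(-397883) = 1193649)
(296605 + 375263)/(492369 + v) = (296605 + 375263)/(492369 + 1193649) = 671868/1686018 = 671868*(1/1686018) = 111978/281003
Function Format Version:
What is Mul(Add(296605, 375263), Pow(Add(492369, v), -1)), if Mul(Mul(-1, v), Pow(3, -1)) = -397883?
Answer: Rational(111978, 281003) ≈ 0.39849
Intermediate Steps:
v = 1193649 (v = Mul(-3, -397883) = 1193649)
Mul(Add(296605, 375263), Pow(Add(492369, v), -1)) = Mul(Add(296605, 375263), Pow(Add(492369, 1193649), -1)) = Mul(671868, Pow(1686018, -1)) = Mul(671868, Rational(1, 1686018)) = Rational(111978, 281003)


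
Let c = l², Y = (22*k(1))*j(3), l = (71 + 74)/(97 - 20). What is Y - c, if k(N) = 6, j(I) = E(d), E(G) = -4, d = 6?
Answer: -3151537/5929 ≈ -531.55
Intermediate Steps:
j(I) = -4
l = 145/77 ≈ 1.8831
Y = -528 (Y = (22*6)*(-4) = 132*(-4) = -528)
c = 21025/5929 (c = (145/77)² = 21025/5929 ≈ 3.5461)
Y - c = -528 - 1*21025/5929 = -528 - 21025/5929 = -3151537/5929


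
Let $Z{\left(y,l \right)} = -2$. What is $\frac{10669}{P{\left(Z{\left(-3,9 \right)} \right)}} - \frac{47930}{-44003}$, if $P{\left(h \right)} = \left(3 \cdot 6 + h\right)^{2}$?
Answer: $\frac{481738087}{11264768} \approx 42.765$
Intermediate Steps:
$P{\left(h \right)} = \left(18 + h\right)^{2}$
$\frac{10669}{P{\left(Z{\left(-3,9 \right)} \right)}} - \frac{47930}{-44003} = \frac{10669}{\left(18 - 2\right)^{2}} - \frac{47930}{-44003} = \frac{10669}{16^{2}} - - \frac{47930}{44003} = \frac{10669}{256} + \frac{47930}{44003} = \frac{481738087}{11264768}$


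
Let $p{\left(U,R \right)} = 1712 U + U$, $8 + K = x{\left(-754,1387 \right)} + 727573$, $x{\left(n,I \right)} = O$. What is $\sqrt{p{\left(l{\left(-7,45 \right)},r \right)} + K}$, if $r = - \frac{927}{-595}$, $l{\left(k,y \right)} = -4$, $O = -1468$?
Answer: $\sqrt{719245} \approx 848.08$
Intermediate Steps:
$x{\left(n,I \right)} = -1468$
$K = 726097$ ($K = -8 + \left(-1468 + 727573\right) = -8 + 726105 = 726097$)
$r = \frac{927}{595}$ ($r = \left(-927\right) \left(- \frac{1}{595}\right) = \frac{927}{595} \approx 1.558$)
$p{\left(U,R \right)} = 1713 U$
$\sqrt{p{\left(l{\left(-7,45 \right)},r \right)} + K} = \sqrt{1713 \left(-4\right) + 726097} = \sqrt{-6852 + 726097} = \sqrt{719245}$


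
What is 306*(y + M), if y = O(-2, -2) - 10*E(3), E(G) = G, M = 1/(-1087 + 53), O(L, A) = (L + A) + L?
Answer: -5695425/517 ≈ -11016.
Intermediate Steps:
O(L, A) = A + 2*L (O(L, A) = (A + L) + L = A + 2*L)
M = -1/1034 (M = 1/(-1034) = -1/1034 ≈ -0.00096712)
y = -36 (y = (-2 + 2*(-2)) - 10*3 = (-2 - 4) - 30 = -6 - 30 = -36)
306*(y + M) = 306*(-36 - 1/1034) = 306*(-37225/1034) = -5695425/517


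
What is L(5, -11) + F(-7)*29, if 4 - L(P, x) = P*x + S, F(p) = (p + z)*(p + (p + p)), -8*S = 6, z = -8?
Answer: 36779/4 ≈ 9194.8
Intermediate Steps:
S = -¾ (S = -⅛*6 = -¾ ≈ -0.75000)
F(p) = 3*p*(-8 + p) (F(p) = (p - 8)*(p + (p + p)) = (-8 + p)*(p + 2*p) = (-8 + p)*(3*p) = 3*p*(-8 + p))
L(P, x) = 19/4 - P*x (L(P, x) = 4 - (P*x - ¾) = 4 - (-¾ + P*x) = 4 + (¾ - P*x) = 19/4 - P*x)
L(5, -11) + F(-7)*29 = (19/4 - 1*5*(-11)) + (3*(-7)*(-8 - 7))*29 = (19/4 + 55) + (3*(-7)*(-15))*29 = 239/4 + 315*29 = 239/4 + 9135 = 36779/4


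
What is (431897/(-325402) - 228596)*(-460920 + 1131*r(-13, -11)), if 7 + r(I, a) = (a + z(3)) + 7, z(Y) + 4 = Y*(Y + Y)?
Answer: 4861945142708529/46486 ≈ 1.0459e+11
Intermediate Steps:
z(Y) = -4 + 2*Y**2 (z(Y) = -4 + Y*(Y + Y) = -4 + Y*(2*Y) = -4 + 2*Y**2)
r(I, a) = 14 + a (r(I, a) = -7 + ((a + (-4 + 2*3**2)) + 7) = -7 + ((a + (-4 + 2*9)) + 7) = -7 + ((a + (-4 + 18)) + 7) = -7 + ((a + 14) + 7) = -7 + ((14 + a) + 7) = -7 + (21 + a) = 14 + a)
(431897/(-325402) - 228596)*(-460920 + 1131*r(-13, -11)) = (431897/(-325402) - 228596)*(-460920 + 1131*(14 - 11)) = (431897*(-1/325402) - 228596)*(-460920 + 1131*3) = (-431897/325402 - 228596)*(-460920 + 3393) = -74386027489/325402*(-457527) = 4861945142708529/46486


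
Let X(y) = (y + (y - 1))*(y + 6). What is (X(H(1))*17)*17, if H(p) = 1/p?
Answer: 2023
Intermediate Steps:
X(y) = (-1 + 2*y)*(6 + y) (X(y) = (y + (-1 + y))*(6 + y) = (-1 + 2*y)*(6 + y))
(X(H(1))*17)*17 = ((-6 + 2*(1/1)² + 11/1)*17)*17 = ((-6 + 2*1² + 11*1)*17)*17 = ((-6 + 2*1 + 11)*17)*17 = ((-6 + 2 + 11)*17)*17 = (7*17)*17 = 119*17 = 2023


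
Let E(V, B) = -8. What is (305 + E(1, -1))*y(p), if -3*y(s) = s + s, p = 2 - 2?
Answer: 0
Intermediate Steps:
p = 0
y(s) = -2*s/3 (y(s) = -(s + s)/3 = -2*s/3)
(305 + E(1, -1))*y(p) = (305 - 8)*(-⅔*0) = 297*0 = 0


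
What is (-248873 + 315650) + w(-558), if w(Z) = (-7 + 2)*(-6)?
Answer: 66807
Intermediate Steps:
w(Z) = 30 (w(Z) = -5*(-6) = 30)
(-248873 + 315650) + w(-558) = (-248873 + 315650) + 30 = 66777 + 30 = 66807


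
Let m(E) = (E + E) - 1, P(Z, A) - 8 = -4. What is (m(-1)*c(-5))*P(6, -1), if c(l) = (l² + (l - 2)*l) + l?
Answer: -660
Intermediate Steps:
P(Z, A) = 4 (P(Z, A) = 8 - 4 = 4)
c(l) = l + l² + l*(-2 + l) (c(l) = (l² + (-2 + l)*l) + l = (l² + l*(-2 + l)) + l = l + l² + l*(-2 + l))
m(E) = -1 + 2*E (m(E) = 2*E - 1 = -1 + 2*E)
(m(-1)*c(-5))*P(6, -1) = ((-1 + 2*(-1))*(-5*(-1 + 2*(-5))))*4 = ((-1 - 2)*(-5*(-1 - 10)))*4 = -(-15)*(-11)*4 = -3*55*4 = -165*4 = -660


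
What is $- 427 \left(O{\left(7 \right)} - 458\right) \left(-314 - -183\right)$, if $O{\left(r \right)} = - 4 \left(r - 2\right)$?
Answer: $-26737886$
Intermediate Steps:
$O{\left(r \right)} = 8 - 4 r$ ($O{\left(r \right)} = - 4 \left(-2 + r\right) = 8 - 4 r$)
$- 427 \left(O{\left(7 \right)} - 458\right) \left(-314 - -183\right) = - 427 \left(\left(8 - 28\right) - 458\right) \left(-314 - -183\right) = - 427 \left(\left(8 - 28\right) - 458\right) \left(-314 + \left(-307 + 490\right)\right) = - 427 \left(-20 - 458\right) \left(-314 + 183\right) = - 427 \left(\left(-478\right) \left(-131\right)\right) = \left(-427\right) 62618 = -26737886$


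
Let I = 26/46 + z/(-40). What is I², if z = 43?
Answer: 219961/846400 ≈ 0.25988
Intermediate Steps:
I = -469/920 (I = 26/46 + 43/(-40) = 26*(1/46) + 43*(-1/40) = 13/23 - 43/40 = -469/920 ≈ -0.50978)
I² = (-469/920)² = 219961/846400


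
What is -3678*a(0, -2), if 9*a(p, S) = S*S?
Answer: -4904/3 ≈ -1634.7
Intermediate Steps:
a(p, S) = S²/9 (a(p, S) = (S*S)/9 = S²/9)
-3678*a(0, -2) = -1226*(-2)²/3 = -1226*4/3 = -3678*4/9 = -4904/3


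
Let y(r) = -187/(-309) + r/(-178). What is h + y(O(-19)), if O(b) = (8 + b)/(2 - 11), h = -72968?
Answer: -12040059083/165006 ≈ -72967.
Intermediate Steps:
O(b) = -8/9 - b/9 (O(b) = (8 + b)/(-9) = (8 + b)*(-1/9) = -8/9 - b/9)
y(r) = 187/309 - r/178 (y(r) = -187*(-1/309) + r*(-1/178) = 187/309 - r/178)
h + y(O(-19)) = -72968 + (187/309 - (-8/9 - 1/9*(-19))/178) = -72968 + (187/309 - (-8/9 + 19/9)/178) = -72968 + (187/309 - 1/178*11/9) = -72968 + (187/309 - 11/1602) = -72968 + 98725/165006 = -12040059083/165006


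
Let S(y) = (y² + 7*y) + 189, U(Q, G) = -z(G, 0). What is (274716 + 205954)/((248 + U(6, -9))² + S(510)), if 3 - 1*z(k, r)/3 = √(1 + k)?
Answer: 19281356045/12874799414 - 172320195*I*√2/12874799414 ≈ 1.4976 - 0.018928*I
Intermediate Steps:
z(k, r) = 9 - 3*√(1 + k)
U(Q, G) = -9 + 3*√(1 + G) (U(Q, G) = -(9 - 3*√(1 + G)) = -9 + 3*√(1 + G))
S(y) = 189 + y² + 7*y
(274716 + 205954)/((248 + U(6, -9))² + S(510)) = (274716 + 205954)/((248 + (-9 + 3*√(1 - 9)))² + (189 + 510² + 7*510)) = 480670/((248 + (-9 + 3*√(-8)))² + (189 + 260100 + 3570)) = 480670/((248 + (-9 + 3*(2*I*√2)))² + 263859) = 480670/((248 + (-9 + 6*I*√2))² + 263859) = 480670/((239 + 6*I*√2)² + 263859) = 480670/(263859 + (239 + 6*I*√2)²)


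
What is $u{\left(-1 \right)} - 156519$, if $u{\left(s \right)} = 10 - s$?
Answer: $-156508$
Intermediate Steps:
$u{\left(-1 \right)} - 156519 = \left(10 - -1\right) - 156519 = \left(10 + 1\right) - 156519 = 11 - 156519 = -156508$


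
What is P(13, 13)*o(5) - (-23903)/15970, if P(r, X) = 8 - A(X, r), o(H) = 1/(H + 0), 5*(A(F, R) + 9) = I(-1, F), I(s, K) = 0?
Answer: 78201/15970 ≈ 4.8967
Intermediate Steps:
A(F, R) = -9 (A(F, R) = -9 + (⅕)*0 = -9 + 0 = -9)
o(H) = 1/H
P(r, X) = 17 (P(r, X) = 8 - 1*(-9) = 8 + 9 = 17)
P(13, 13)*o(5) - (-23903)/15970 = 17/5 - (-23903)/15970 = 17*(⅕) - (-23903)/15970 = 17/5 - 1*(-23903/15970) = 17/5 + 23903/15970 = 78201/15970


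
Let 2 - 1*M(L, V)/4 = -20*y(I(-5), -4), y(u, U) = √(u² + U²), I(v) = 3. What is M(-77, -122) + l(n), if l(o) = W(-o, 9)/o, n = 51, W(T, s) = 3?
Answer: 6937/17 ≈ 408.06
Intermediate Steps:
y(u, U) = √(U² + u²)
l(o) = 3/o
M(L, V) = 408 (M(L, V) = 8 - (-80)*√((-4)² + 3²) = 8 - (-80)*√(16 + 9) = 8 - (-80)*√25 = 8 - (-80)*5 = 8 - 4*(-100) = 8 + 400 = 408)
M(-77, -122) + l(n) = 408 + 3/51 = 408 + 3*(1/51) = 408 + 1/17 = 6937/17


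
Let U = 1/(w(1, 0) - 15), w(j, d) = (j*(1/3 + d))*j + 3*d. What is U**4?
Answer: 81/3748096 ≈ 2.1611e-5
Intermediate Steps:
w(j, d) = 3*d + j**2*(1/3 + d) (w(j, d) = (j*(1/3 + d))*j + 3*d = j**2*(1/3 + d) + 3*d = 3*d + j**2*(1/3 + d))
U = -3/44 (U = 1/((3*0 + (1/3)*1**2 + 0*1**2) - 15) = 1/((0 + (1/3)*1 + 0*1) - 15) = 1/((0 + 1/3 + 0) - 15) = 1/(1/3 - 15) = 1/(-44/3) = -3/44 ≈ -0.068182)
U**4 = (-3/44)**4 = 81/3748096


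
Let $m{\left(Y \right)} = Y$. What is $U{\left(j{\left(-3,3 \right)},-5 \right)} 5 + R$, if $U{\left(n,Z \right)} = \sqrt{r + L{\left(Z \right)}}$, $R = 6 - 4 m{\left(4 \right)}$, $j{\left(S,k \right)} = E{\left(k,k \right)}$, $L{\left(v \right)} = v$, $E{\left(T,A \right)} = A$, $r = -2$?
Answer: $-10 + 5 i \sqrt{7} \approx -10.0 + 13.229 i$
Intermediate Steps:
$j{\left(S,k \right)} = k$
$R = -10$ ($R = 6 - 16 = -10$)
$U{\left(n,Z \right)} = \sqrt{-2 + Z}$
$U{\left(j{\left(-3,3 \right)},-5 \right)} 5 + R = \sqrt{-2 - 5} \cdot 5 - 10 = \sqrt{-7} \cdot 5 - 10 = i \sqrt{7} \cdot 5 - 10 = 5 i \sqrt{7} - 10 = -10 + 5 i \sqrt{7}$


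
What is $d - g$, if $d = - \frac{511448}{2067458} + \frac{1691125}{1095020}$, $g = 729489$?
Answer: $- \frac{165149294398664795}{226390785916} \approx -7.2949 \cdot 10^{5}$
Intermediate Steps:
$d = \frac{293628412129}{226390785916}$ ($d = \left(-511448\right) \frac{1}{2067458} + 1691125 \cdot \frac{1}{1095020} = - \frac{255724}{1033729} + \frac{338225}{219004} = \frac{293628412129}{226390785916} \approx 1.297$)
$d - g = \frac{293628412129}{226390785916} - 729489 = - \frac{165149294398664795}{226390785916}$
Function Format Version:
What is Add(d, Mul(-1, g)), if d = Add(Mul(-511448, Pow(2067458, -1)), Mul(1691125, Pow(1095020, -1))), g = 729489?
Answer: Rational(-165149294398664795, 226390785916) ≈ -7.2949e+5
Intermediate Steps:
d = Rational(293628412129, 226390785916) (d = Add(Mul(-511448, Rational(1, 2067458)), Mul(1691125, Rational(1, 1095020))) = Add(Rational(-255724, 1033729), Rational(338225, 219004)) = Rational(293628412129, 226390785916) ≈ 1.2970)
Add(d, Mul(-1, g)) = Add(Rational(293628412129, 226390785916), Mul(-1, 729489)) = Add(Rational(293628412129, 226390785916), -729489) = Rational(-165149294398664795, 226390785916)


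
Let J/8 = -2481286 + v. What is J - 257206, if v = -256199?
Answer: -22157086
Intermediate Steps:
J = -21899880 (J = 8*(-2481286 - 256199) = 8*(-2737485) = -21899880)
J - 257206 = -21899880 - 257206 = -22157086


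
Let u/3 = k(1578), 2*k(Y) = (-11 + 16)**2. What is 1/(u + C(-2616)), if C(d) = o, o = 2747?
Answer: 2/5569 ≈ 0.00035913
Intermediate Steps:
k(Y) = 25/2 (k(Y) = (-11 + 16)**2/2 = (1/2)*5**2 = (1/2)*25 = 25/2)
C(d) = 2747
u = 75/2 (u = 3*(25/2) = 75/2 ≈ 37.500)
1/(u + C(-2616)) = 1/(75/2 + 2747) = 1/(5569/2) = 2/5569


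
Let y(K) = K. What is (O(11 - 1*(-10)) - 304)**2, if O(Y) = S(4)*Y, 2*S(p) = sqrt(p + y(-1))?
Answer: 370987/4 - 6384*sqrt(3) ≈ 81689.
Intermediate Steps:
S(p) = sqrt(-1 + p)/2 (S(p) = sqrt(p - 1)/2 = sqrt(-1 + p)/2)
O(Y) = Y*sqrt(3)/2 (O(Y) = (sqrt(-1 + 4)/2)*Y = (sqrt(3)/2)*Y = Y*sqrt(3)/2)
(O(11 - 1*(-10)) - 304)**2 = ((11 - 1*(-10))*sqrt(3)/2 - 304)**2 = ((11 + 10)*sqrt(3)/2 - 304)**2 = ((1/2)*21*sqrt(3) - 304)**2 = (21*sqrt(3)/2 - 304)**2 = (-304 + 21*sqrt(3)/2)**2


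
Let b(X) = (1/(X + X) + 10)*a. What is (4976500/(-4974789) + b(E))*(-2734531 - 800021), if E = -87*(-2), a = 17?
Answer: -28734068482524846/48089627 ≈ -5.9751e+8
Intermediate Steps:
E = 174
b(X) = 170 + 17/(2*X) (b(X) = (1/(X + X) + 10)*17 = (1/(2*X) + 10)*17 = (10 + 1/(2*X))*17 = 170 + 17/(2*X))
(4976500/(-4974789) + b(E))*(-2734531 - 800021) = (4976500/(-4974789) + (170 + (17/2)/174))*(-2734531 - 800021) = (4976500*(-1/4974789) + (170 + (17/2)*(1/174)))*(-3534552) = (-4976500/4974789 + (170 + 17/348))*(-3534552) = (-4976500/4974789 + 59177/348)*(-3534552) = (32517918517/192358508)*(-3534552) = -28734068482524846/48089627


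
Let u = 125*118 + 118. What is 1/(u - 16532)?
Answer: -1/1664 ≈ -0.00060096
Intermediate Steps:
u = 14868 (u = 14750 + 118 = 14868)
1/(u - 16532) = 1/(14868 - 16532) = 1/(-1664) = -1/1664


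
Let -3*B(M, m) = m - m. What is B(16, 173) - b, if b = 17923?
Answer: -17923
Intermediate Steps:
B(M, m) = 0 (B(M, m) = -(m - m)/3 = -1/3*0 = 0)
B(16, 173) - b = 0 - 1*17923 = 0 - 17923 = -17923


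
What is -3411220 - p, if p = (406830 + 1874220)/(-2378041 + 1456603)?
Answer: -174623636295/51191 ≈ -3.4112e+6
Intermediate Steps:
p = -126725/51191 (p = 2281050/(-921438) = 2281050*(-1/921438) = -126725/51191 ≈ -2.4755)
-3411220 - p = -3411220 - 1*(-126725/51191) = -3411220 + 126725/51191 = -174623636295/51191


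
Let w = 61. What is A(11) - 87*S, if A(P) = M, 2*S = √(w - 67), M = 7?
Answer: 7 - 87*I*√6/2 ≈ 7.0 - 106.55*I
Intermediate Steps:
S = I*√6/2 (S = √(61 - 67)/2 = √(-6)/2 = (I*√6)/2 = I*√6/2 ≈ 1.2247*I)
A(P) = 7
A(11) - 87*S = 7 - 87*I*√6/2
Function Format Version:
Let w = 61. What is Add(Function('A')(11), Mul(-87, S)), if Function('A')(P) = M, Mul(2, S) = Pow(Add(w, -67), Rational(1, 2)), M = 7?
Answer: Add(7, Mul(Rational(-87, 2), I, Pow(6, Rational(1, 2)))) ≈ Add(7.0000, Mul(-106.55, I))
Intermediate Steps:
S = Mul(Rational(1, 2), I, Pow(6, Rational(1, 2))) (S = Mul(Rational(1, 2), Pow(Add(61, -67), Rational(1, 2))) = Mul(Rational(1, 2), Pow(-6, Rational(1, 2))) = Mul(Rational(1, 2), Mul(I, Pow(6, Rational(1, 2)))) = Mul(Rational(1, 2), I, Pow(6, Rational(1, 2))) ≈ Mul(1.2247, I))
Function('A')(P) = 7
Add(Function('A')(11), Mul(-87, S)) = Add(7, Mul(-87, Mul(Rational(1, 2), I, Pow(6, Rational(1, 2))))) = Add(7, Mul(Rational(-87, 2), I, Pow(6, Rational(1, 2))))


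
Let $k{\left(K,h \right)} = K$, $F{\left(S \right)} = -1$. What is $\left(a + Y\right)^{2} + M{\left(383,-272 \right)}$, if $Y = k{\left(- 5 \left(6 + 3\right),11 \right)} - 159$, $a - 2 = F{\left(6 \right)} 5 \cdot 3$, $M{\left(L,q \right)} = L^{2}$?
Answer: $193778$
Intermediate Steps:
$a = -13$ ($a = 2 + \left(-1\right) 5 \cdot 3 = 2 - 15 = -13$)
$Y = -204$ ($Y = - 5 \left(6 + 3\right) - 159 = \left(-5\right) 9 - 159 = -45 - 159 = -204$)
$\left(a + Y\right)^{2} + M{\left(383,-272 \right)} = \left(-13 - 204\right)^{2} + 383^{2} = \left(-217\right)^{2} + 146689 = 47089 + 146689 = 193778$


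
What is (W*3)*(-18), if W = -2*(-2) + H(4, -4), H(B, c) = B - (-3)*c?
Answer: 216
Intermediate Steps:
H(B, c) = B + 3*c
W = -4 (W = -2*(-2) + (4 + 3*(-4)) = 4 + (4 - 12) = 4 - 8 = -4)
(W*3)*(-18) = -4*3*(-18) = -12*(-18) = 216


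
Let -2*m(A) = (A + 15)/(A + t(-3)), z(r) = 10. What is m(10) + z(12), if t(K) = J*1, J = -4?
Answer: 95/12 ≈ 7.9167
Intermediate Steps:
t(K) = -4 (t(K) = -4*1 = -4)
m(A) = -(15 + A)/(2*(-4 + A)) (m(A) = -(A + 15)/(2*(A - 4)) = -(15 + A)/(2*(-4 + A)))
m(10) + z(12) = (-15 - 1*10)/(2*(-4 + 10)) + 10 = (½)*(-15 - 10)/6 + 10 = (½)*(⅙)*(-25) + 10 = -25/12 + 10 = 95/12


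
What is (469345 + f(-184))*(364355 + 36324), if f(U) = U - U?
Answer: 188056685255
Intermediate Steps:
f(U) = 0
(469345 + f(-184))*(364355 + 36324) = (469345 + 0)*(364355 + 36324) = 469345*400679 = 188056685255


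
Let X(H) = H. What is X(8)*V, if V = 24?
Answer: 192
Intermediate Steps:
X(8)*V = 8*24 = 192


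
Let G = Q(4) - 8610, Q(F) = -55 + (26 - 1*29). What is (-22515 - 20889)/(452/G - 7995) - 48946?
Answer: -423954500260/8662639 ≈ -48941.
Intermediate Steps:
Q(F) = -58 (Q(F) = -55 + (26 - 29) = -55 - 3 = -58)
G = -8668 (G = -58 - 8610 = -8668)
(-22515 - 20889)/(452/G - 7995) - 48946 = (-22515 - 20889)/(452/(-8668) - 7995) - 48946 = -43404/(452*(-1/8668) - 7995) - 48946 = -43404/(-113/2167 - 7995) - 48946 = -43404/(-17325278/2167) - 48946 = -43404*(-2167/17325278) - 48946 = 47028234/8662639 - 48946 = -423954500260/8662639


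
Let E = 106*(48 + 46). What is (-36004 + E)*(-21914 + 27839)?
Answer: -154287000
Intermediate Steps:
E = 9964 (E = 106*94 = 9964)
(-36004 + E)*(-21914 + 27839) = (-36004 + 9964)*(-21914 + 27839) = -26040*5925 = -154287000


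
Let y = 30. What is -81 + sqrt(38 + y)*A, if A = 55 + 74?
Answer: -81 + 258*sqrt(17) ≈ 982.76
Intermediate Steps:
A = 129
-81 + sqrt(38 + y)*A = -81 + sqrt(38 + 30)*129 = -81 + sqrt(68)*129 = -81 + (2*sqrt(17))*129 = -81 + 258*sqrt(17)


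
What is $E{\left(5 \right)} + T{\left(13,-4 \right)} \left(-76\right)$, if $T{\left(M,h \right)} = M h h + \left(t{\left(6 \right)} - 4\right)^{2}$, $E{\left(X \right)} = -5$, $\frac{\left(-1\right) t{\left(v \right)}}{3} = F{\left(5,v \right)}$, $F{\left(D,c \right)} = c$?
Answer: $-52597$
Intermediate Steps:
$t{\left(v \right)} = - 3 v$
$T{\left(M,h \right)} = 484 + M h^{2}$ ($T{\left(M,h \right)} = M h h + \left(\left(-3\right) 6 - 4\right)^{2} = M h^{2} + \left(-18 - 4\right)^{2} = M h^{2} + \left(-22\right)^{2} = M h^{2} + 484 = 484 + M h^{2}$)
$E{\left(5 \right)} + T{\left(13,-4 \right)} \left(-76\right) = -5 + \left(484 + 13 \left(-4\right)^{2}\right) \left(-76\right) = -5 + \left(484 + 13 \cdot 16\right) \left(-76\right) = -5 + \left(484 + 208\right) \left(-76\right) = -5 + 692 \left(-76\right) = -5 - 52592 = -52597$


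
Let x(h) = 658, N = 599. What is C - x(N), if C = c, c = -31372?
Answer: -32030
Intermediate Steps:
C = -31372
C - x(N) = -31372 - 1*658 = -31372 - 658 = -32030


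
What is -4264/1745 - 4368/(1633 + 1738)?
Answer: -21996104/5882395 ≈ -3.7393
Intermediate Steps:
-4264/1745 - 4368/(1633 + 1738) = -4264*1/1745 - 4368/3371 = -4264/1745 - 4368*1/3371 = -4264/1745 - 4368/3371 = -21996104/5882395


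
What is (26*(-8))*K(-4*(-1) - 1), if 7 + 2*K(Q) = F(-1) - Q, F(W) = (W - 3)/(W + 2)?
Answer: 1456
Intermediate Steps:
F(W) = (-3 + W)/(2 + W)
K(Q) = -11/2 - Q/2 (K(Q) = -7/2 + ((-3 - 1)/(2 - 1) - Q)/2 = -7/2 + (-4/1 - Q)/2 = -7/2 + (1*(-4) - Q)/2 = -7/2 + (-4 - Q)/2 = -7/2 + (-2 - Q/2) = -11/2 - Q/2)
(26*(-8))*K(-4*(-1) - 1) = (26*(-8))*(-11/2 - (-4*(-1) - 1)/2) = -208*(-11/2 - (4 - 1)/2) = -208*(-11/2 - ½*3) = -208*(-11/2 - 3/2) = -208*(-7) = 1456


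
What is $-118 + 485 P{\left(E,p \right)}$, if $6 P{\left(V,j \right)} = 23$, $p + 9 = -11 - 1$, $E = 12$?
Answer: $\frac{10447}{6} \approx 1741.2$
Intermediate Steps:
$p = -21$ ($p = -9 - 12 = -21$)
$P{\left(V,j \right)} = \frac{23}{6}$ ($P{\left(V,j \right)} = \frac{1}{6} \cdot 23 = \frac{23}{6}$)
$-118 + 485 P{\left(E,p \right)} = -118 + 485 \cdot \frac{23}{6} = -118 + \frac{11155}{6} = \frac{10447}{6}$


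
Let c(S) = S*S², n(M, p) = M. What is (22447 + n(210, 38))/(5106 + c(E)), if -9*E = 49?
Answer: 16516953/3604625 ≈ 4.5822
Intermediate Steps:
E = -49/9 (E = -⅑*49 = -49/9 ≈ -5.4444)
c(S) = S³
(22447 + n(210, 38))/(5106 + c(E)) = (22447 + 210)/(5106 + (-49/9)³) = 22657/(5106 - 117649/729) = 22657/(3604625/729) = 22657*(729/3604625) = 16516953/3604625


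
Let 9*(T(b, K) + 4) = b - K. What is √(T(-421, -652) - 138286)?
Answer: I*√1244379/3 ≈ 371.84*I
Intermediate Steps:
T(b, K) = -4 - K/9 + b/9 (T(b, K) = -4 + (b - K)/9 = -4 + (-K/9 + b/9) = -4 - K/9 + b/9)
√(T(-421, -652) - 138286) = √((-4 - ⅑*(-652) + (⅑)*(-421)) - 138286) = √((-4 + 652/9 - 421/9) - 138286) = √(65/3 - 138286) = √(-414793/3) = I*√1244379/3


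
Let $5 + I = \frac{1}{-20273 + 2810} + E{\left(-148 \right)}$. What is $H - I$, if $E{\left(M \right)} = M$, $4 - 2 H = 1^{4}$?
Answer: $\frac{5396069}{34926} \approx 154.5$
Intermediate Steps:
$H = \frac{3}{2}$ ($H = 2 - \frac{1^{4}}{2} = 2 - \frac{1}{2} = \frac{3}{2} \approx 1.5$)
$I = - \frac{2671840}{17463}$ ($I = -5 - \left(148 - \frac{1}{-20273 + 2810}\right) = -5 - \left(148 - \frac{1}{-17463}\right) = -5 - \frac{2584525}{17463} = - \frac{2671840}{17463} \approx -153.0$)
$H - I = \frac{3}{2} - - \frac{2671840}{17463} = \frac{3}{2} + \frac{2671840}{17463} = \frac{5396069}{34926}$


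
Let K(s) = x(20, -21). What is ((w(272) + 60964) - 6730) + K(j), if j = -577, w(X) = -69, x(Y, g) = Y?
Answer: 54185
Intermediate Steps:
K(s) = 20
((w(272) + 60964) - 6730) + K(j) = ((-69 + 60964) - 6730) + 20 = (60895 - 6730) + 20 = 54165 + 20 = 54185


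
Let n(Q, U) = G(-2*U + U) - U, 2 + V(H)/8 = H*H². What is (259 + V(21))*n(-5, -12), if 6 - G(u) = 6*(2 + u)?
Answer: -4905846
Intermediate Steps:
G(u) = -6 - 6*u (G(u) = 6 - 6*(2 + u) = 6 - (12 + 6*u) = 6 + (-12 - 6*u) = -6 - 6*u)
V(H) = -16 + 8*H³ (V(H) = -16 + 8*(H*H²) = -16 + 8*H³)
n(Q, U) = -6 + 5*U (n(Q, U) = (-6 - 6*(-2*U + U)) - U = (-6 - (-6)*U) - U = (-6 + 6*U) - U = -6 + 5*U)
(259 + V(21))*n(-5, -12) = (259 + (-16 + 8*21³))*(-6 + 5*(-12)) = (259 + (-16 + 8*9261))*(-6 - 60) = (259 + (-16 + 74088))*(-66) = (259 + 74072)*(-66) = 74331*(-66) = -4905846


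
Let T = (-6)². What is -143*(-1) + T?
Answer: 179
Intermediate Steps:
T = 36
-143*(-1) + T = -143*(-1) + 36 = 143 + 36 = 179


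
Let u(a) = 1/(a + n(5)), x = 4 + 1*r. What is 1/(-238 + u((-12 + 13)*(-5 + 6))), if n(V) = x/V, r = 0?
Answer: -9/2137 ≈ -0.0042115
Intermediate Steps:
x = 4 (x = 4 + 1*0 = 4 + 0 = 4)
n(V) = 4/V
u(a) = 1/(⅘ + a) (u(a) = 1/(a + 4/5) = 1/(a + 4*(⅕)) = 1/(a + ⅘) = 1/(⅘ + a))
1/(-238 + u((-12 + 13)*(-5 + 6))) = 1/(-238 + 5/(4 + 5*((-12 + 13)*(-5 + 6)))) = 1/(-238 + 5/(4 + 5*(1*1))) = 1/(-238 + 5/(4 + 5*1)) = 1/(-238 + 5/(4 + 5)) = 1/(-238 + 5/9) = 1/(-2137/9) = -9/2137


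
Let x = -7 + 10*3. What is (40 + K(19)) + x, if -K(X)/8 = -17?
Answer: 199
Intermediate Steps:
x = 23 (x = -7 + 30 = 23)
K(X) = 136 (K(X) = -8*(-17) = 136)
(40 + K(19)) + x = (40 + 136) + 23 = 176 + 23 = 199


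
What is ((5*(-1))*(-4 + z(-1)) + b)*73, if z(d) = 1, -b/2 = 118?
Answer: -16133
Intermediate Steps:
b = -236 (b = -2*118 = -236)
((5*(-1))*(-4 + z(-1)) + b)*73 = ((5*(-1))*(-4 + 1) - 236)*73 = (-5*(-3) - 236)*73 = (15 - 236)*73 = -221*73 = -16133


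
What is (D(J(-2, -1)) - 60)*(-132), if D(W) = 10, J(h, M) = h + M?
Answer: 6600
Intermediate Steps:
J(h, M) = M + h
(D(J(-2, -1)) - 60)*(-132) = (10 - 60)*(-132) = -50*(-132) = 6600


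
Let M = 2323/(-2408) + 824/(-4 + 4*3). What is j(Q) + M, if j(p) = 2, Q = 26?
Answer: 250517/2408 ≈ 104.04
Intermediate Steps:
M = 245701/2408 (M = 2323*(-1/2408) + 824/(-4 + 12) = -2323/2408 + 824/8 = -2323/2408 + 824*(⅛) = -2323/2408 + 103 = 245701/2408 ≈ 102.04)
j(Q) + M = 2 + 245701/2408 = 250517/2408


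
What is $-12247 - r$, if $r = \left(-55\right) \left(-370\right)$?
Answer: $-32597$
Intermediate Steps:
$r = 20350$
$-12247 - r = -12247 - 20350 = -32597$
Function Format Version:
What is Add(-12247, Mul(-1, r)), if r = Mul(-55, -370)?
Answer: -32597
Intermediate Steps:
r = 20350
Add(-12247, Mul(-1, r)) = Add(-12247, Mul(-1, 20350)) = Add(-12247, -20350) = -32597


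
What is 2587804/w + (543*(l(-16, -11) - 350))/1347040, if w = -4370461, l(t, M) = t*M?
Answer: -1949402698181/2943592892720 ≈ -0.66225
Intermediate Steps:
l(t, M) = M*t
2587804/w + (543*(l(-16, -11) - 350))/1347040 = 2587804/(-4370461) + (543*(-11*(-16) - 350))/1347040 = 2587804*(-1/4370461) + (543*(176 - 350))*(1/1347040) = -2587804/4370461 + (543*(-174))*(1/1347040) = -2587804/4370461 - 94482*1/1347040 = -2587804/4370461 - 47241/673520 = -1949402698181/2943592892720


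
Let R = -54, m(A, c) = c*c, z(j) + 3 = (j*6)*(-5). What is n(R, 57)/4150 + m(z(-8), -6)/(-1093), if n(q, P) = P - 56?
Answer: -148307/4535950 ≈ -0.032696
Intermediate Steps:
z(j) = -3 - 30*j (z(j) = -3 + (j*6)*(-5) = -3 + (6*j)*(-5) = -3 - 30*j)
m(A, c) = c²
n(q, P) = -56 + P
n(R, 57)/4150 + m(z(-8), -6)/(-1093) = (-56 + 57)/4150 + (-6)²/(-1093) = 1*(1/4150) + 36*(-1/1093) = 1/4150 - 36/1093 = -148307/4535950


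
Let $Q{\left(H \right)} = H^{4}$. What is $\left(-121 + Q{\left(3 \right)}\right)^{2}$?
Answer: $1600$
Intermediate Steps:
$\left(-121 + Q{\left(3 \right)}\right)^{2} = \left(-121 + 3^{4}\right)^{2} = \left(-121 + 81\right)^{2} = \left(-40\right)^{2} = 1600$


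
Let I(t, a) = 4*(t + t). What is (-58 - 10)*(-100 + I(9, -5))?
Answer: 1904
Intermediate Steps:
I(t, a) = 8*t (I(t, a) = 4*(2*t) = 8*t)
(-58 - 10)*(-100 + I(9, -5)) = (-58 - 10)*(-100 + 8*9) = -68*(-100 + 72) = -68*(-28) = 1904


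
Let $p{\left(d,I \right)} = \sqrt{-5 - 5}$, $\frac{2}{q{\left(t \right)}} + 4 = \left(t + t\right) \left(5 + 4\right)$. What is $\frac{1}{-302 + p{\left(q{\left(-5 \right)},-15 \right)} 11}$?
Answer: $- \frac{151}{46207} - \frac{11 i \sqrt{10}}{92414} \approx -0.0032679 - 0.0003764 i$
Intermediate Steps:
$q{\left(t \right)} = \frac{2}{-4 + 18 t}$ ($q{\left(t \right)} = \frac{2}{-4 + \left(t + t\right) \left(5 + 4\right)} = \frac{2}{-4 + 2 t 9} = \frac{2}{-4 + 18 t}$)
$p{\left(d,I \right)} = i \sqrt{10}$ ($p{\left(d,I \right)} = \sqrt{-10} = i \sqrt{10}$)
$\frac{1}{-302 + p{\left(q{\left(-5 \right)},-15 \right)} 11} = \frac{1}{-302 + i \sqrt{10} \cdot 11} = \frac{1}{-302 + 11 i \sqrt{10}}$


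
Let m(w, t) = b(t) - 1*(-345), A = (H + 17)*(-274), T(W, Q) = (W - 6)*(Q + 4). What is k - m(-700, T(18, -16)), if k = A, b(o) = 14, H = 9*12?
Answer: -34609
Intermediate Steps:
H = 108
T(W, Q) = (-6 + W)*(4 + Q)
A = -34250 (A = (108 + 17)*(-274) = 125*(-274) = -34250)
m(w, t) = 359 (m(w, t) = 14 - 1*(-345) = 14 + 345 = 359)
k = -34250
k - m(-700, T(18, -16)) = -34250 - 1*359 = -34250 - 359 = -34609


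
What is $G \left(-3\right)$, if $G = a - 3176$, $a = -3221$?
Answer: $19191$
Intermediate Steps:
$G = -6397$ ($G = -3221 - 3176 = -6397$)
$G \left(-3\right) = \left(-6397\right) \left(-3\right) = 19191$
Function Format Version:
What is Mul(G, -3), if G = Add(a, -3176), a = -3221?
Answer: 19191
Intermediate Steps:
G = -6397 (G = Add(-3221, -3176) = -6397)
Mul(G, -3) = Mul(-6397, -3) = 19191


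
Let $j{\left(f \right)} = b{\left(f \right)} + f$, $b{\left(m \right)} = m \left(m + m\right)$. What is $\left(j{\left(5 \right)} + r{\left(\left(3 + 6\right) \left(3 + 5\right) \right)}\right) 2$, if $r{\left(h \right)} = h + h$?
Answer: $398$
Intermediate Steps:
$r{\left(h \right)} = 2 h$
$b{\left(m \right)} = 2 m^{2}$ ($b{\left(m \right)} = m 2 m = 2 m^{2}$)
$j{\left(f \right)} = f + 2 f^{2}$ ($j{\left(f \right)} = 2 f^{2} + f = f + 2 f^{2}$)
$\left(j{\left(5 \right)} + r{\left(\left(3 + 6\right) \left(3 + 5\right) \right)}\right) 2 = \left(5 \left(1 + 2 \cdot 5\right) + 2 \left(3 + 6\right) \left(3 + 5\right)\right) 2 = \left(5 \left(1 + 10\right) + 2 \cdot 9 \cdot 8\right) 2 = \left(5 \cdot 11 + 2 \cdot 72\right) 2 = \left(55 + 144\right) 2 = 199 \cdot 2 = 398$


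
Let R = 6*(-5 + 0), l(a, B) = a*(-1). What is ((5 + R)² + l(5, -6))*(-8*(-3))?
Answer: 14880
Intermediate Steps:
l(a, B) = -a
R = -30 (R = 6*(-5) = -30)
((5 + R)² + l(5, -6))*(-8*(-3)) = ((5 - 30)² - 1*5)*(-8*(-3)) = ((-25)² - 5)*24 = (625 - 5)*24 = 620*24 = 14880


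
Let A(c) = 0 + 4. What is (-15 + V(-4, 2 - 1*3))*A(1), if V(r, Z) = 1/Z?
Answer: -64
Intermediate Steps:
A(c) = 4
(-15 + V(-4, 2 - 1*3))*A(1) = (-15 + 1/(2 - 1*3))*4 = (-15 + 1/(2 - 3))*4 = (-15 + 1/(-1))*4 = (-15 - 1)*4 = -16*4 = -64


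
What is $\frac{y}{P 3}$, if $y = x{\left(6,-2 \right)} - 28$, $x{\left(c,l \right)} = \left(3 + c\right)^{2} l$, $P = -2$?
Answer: $\frac{95}{3} \approx 31.667$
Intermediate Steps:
$x{\left(c,l \right)} = l \left(3 + c\right)^{2}$
$y = -190$ ($y = - 2 \left(3 + 6\right)^{2} - 28 = - 2 \cdot 9^{2} - 28 = \left(-2\right) 81 - 28 = -162 - 28 = -190$)
$\frac{y}{P 3} = - \frac{190}{\left(-2\right) 3} = - \frac{190}{-6} = \left(-190\right) \left(- \frac{1}{6}\right) = \frac{95}{3}$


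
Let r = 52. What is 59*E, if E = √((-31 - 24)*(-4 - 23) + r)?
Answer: 59*√1537 ≈ 2313.1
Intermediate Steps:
E = √1537 (E = √((-31 - 24)*(-4 - 23) + 52) = √(-55*(-27) + 52) = √(1485 + 52) = √1537 ≈ 39.205)
59*E = 59*√1537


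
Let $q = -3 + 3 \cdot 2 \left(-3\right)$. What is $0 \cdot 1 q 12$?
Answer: $0$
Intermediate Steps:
$q = -21$ ($q = -3 + 3 \left(-6\right) = -3 - 18 = -21$)
$0 \cdot 1 q 12 = 0 \cdot 1 \left(-21\right) 12 = 0 \left(-21\right) 12 = 0 \cdot 12 = 0$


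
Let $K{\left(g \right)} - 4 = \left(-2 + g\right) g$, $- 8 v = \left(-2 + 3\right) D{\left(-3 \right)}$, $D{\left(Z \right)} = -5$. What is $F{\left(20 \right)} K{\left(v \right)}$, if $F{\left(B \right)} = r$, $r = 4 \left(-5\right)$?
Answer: $- \frac{1005}{16} \approx -62.813$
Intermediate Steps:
$r = -20$
$F{\left(B \right)} = -20$
$v = \frac{5}{8}$ ($v = - \frac{\left(-2 + 3\right) \left(-5\right)}{8} = - \frac{1 \left(-5\right)}{8} = \left(- \frac{1}{8}\right) \left(-5\right) = \frac{5}{8} \approx 0.625$)
$K{\left(g \right)} = 4 + g \left(-2 + g\right)$ ($K{\left(g \right)} = 4 + \left(-2 + g\right) g = 4 + g \left(-2 + g\right)$)
$F{\left(20 \right)} K{\left(v \right)} = - 20 \left(4 + \left(\frac{5}{8}\right)^{2} - \frac{5}{4}\right) = - 20 \left(4 + \frac{25}{64} - \frac{5}{4}\right) = \left(-20\right) \frac{201}{64} = - \frac{1005}{16}$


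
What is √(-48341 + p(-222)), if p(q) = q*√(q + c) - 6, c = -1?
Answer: √(-48347 - 222*I*√223) ≈ 7.5342 - 220.01*I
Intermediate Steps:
p(q) = -6 + q*√(-1 + q) (p(q) = q*√(q - 1) - 6 = q*√(-1 + q) - 6 = -6 + q*√(-1 + q))
√(-48341 + p(-222)) = √(-48341 + (-6 - 222*√(-1 - 222))) = √(-48341 + (-6 - 222*I*√223)) = √(-48347 - 222*I*√223)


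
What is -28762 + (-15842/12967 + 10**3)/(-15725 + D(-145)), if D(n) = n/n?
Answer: -2932193261727/101946554 ≈ -28762.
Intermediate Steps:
D(n) = 1
-28762 + (-15842/12967 + 10**3)/(-15725 + D(-145)) = -28762 + (-15842/12967 + 10**3)/(-15725 + 1) = -28762 + (-15842*1/12967 + 1000)/(-15724) = -28762 + (-15842/12967 + 1000)*(-1/15724) = -28762 + (12951158/12967)*(-1/15724) = -28762 - 6475579/101946554 = -2932193261727/101946554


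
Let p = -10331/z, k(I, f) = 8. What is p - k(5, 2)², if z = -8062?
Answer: -505637/8062 ≈ -62.719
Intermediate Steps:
p = 10331/8062 (p = -10331/(-8062) = -10331*(-1/8062) = 10331/8062 ≈ 1.2814)
p - k(5, 2)² = 10331/8062 - 1*8² = 10331/8062 - 1*64 = 10331/8062 - 64 = -505637/8062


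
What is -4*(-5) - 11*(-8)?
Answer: 108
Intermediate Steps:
-4*(-5) - 11*(-8) = 20 + 88 = 108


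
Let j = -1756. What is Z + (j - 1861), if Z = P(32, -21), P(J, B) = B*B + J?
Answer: -3144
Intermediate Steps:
P(J, B) = J + B**2 (P(J, B) = B**2 + J = J + B**2)
Z = 473 (Z = 32 + (-21)**2 = 32 + 441 = 473)
Z + (j - 1861) = 473 + (-1756 - 1861) = 473 - 3617 = -3144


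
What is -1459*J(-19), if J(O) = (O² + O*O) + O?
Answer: -1025677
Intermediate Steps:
J(O) = O + 2*O² (J(O) = (O² + O²) + O = 2*O² + O = O + 2*O²)
-1459*J(-19) = -(-27721)*(1 + 2*(-19)) = -(-27721)*(1 - 38) = -(-27721)*(-37) = -1459*703 = -1025677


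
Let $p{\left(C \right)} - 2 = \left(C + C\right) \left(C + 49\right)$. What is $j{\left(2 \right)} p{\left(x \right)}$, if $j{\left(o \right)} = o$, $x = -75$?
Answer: $7804$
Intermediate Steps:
$p{\left(C \right)} = 2 + 2 C \left(49 + C\right)$ ($p{\left(C \right)} = 2 + \left(C + C\right) \left(C + 49\right) = 2 + 2 C \left(49 + C\right)$)
$j{\left(2 \right)} p{\left(x \right)} = 2 \left(2 + 2 \left(-75\right)^{2} + 98 \left(-75\right)\right) = 2 \left(2 + 2 \cdot 5625 - 7350\right) = 2 \left(2 + 11250 - 7350\right) = 2 \cdot 3902 = 7804$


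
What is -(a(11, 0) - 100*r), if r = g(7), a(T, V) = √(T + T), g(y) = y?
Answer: 700 - √22 ≈ 695.31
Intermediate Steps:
a(T, V) = √2*√T (a(T, V) = √(2*T) = √2*√T)
r = 7
-(a(11, 0) - 100*r) = -(√2*√11 - 100*7) = -(√22 - 700) = -(-700 + √22) = 700 - √22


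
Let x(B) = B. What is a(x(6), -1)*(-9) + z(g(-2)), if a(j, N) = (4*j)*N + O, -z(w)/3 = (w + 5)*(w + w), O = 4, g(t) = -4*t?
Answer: -444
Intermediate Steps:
z(w) = -6*w*(5 + w) (z(w) = -3*(w + 5)*(w + w) = -3*(5 + w)*2*w = -6*w*(5 + w))
a(j, N) = 4 + 4*N*j (a(j, N) = (4*j)*N + 4 = 4*N*j + 4 = 4 + 4*N*j)
a(x(6), -1)*(-9) + z(g(-2)) = (4 + 4*(-1)*6)*(-9) - 6*(-4*(-2))*(5 - 4*(-2)) = (4 - 24)*(-9) - 6*8*(5 + 8) = -20*(-9) - 6*8*13 = 180 - 624 = -444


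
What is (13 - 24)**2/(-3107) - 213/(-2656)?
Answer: 340415/8252192 ≈ 0.041251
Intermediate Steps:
(13 - 24)**2/(-3107) - 213/(-2656) = (-11)**2*(-1/3107) - 213*(-1/2656) = 121*(-1/3107) + 213/2656 = -121/3107 + 213/2656 = 340415/8252192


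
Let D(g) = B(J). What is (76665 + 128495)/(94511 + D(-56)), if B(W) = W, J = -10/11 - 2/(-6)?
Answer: 1692570/779711 ≈ 2.1708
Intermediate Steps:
J = -19/33 (J = -10*1/11 - 2*(-⅙) = -10/11 + ⅓ = -19/33 ≈ -0.57576)
D(g) = -19/33
(76665 + 128495)/(94511 + D(-56)) = (76665 + 128495)/(94511 - 19/33) = 205160/(3118844/33) = 205160*(33/3118844) = 1692570/779711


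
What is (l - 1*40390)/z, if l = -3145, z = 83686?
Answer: -43535/83686 ≈ -0.52022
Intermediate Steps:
(l - 1*40390)/z = (-3145 - 1*40390)/83686 = (-3145 - 40390)*(1/83686) = -43535*1/83686 = -43535/83686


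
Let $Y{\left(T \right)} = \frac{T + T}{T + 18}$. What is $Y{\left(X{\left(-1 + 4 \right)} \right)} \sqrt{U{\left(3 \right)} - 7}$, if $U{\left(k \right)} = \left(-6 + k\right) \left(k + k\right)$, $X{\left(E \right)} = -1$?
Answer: $- \frac{10 i}{17} \approx - 0.58823 i$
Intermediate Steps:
$U{\left(k \right)} = 2 k \left(-6 + k\right)$ ($U{\left(k \right)} = \left(-6 + k\right) 2 k = 2 k \left(-6 + k\right)$)
$Y{\left(T \right)} = \frac{2 T}{18 + T}$
$Y{\left(X{\left(-1 + 4 \right)} \right)} \sqrt{U{\left(3 \right)} - 7} = 2 \left(-1\right) \frac{1}{18 - 1} \sqrt{2 \cdot 3 \left(-6 + 3\right) - 7} = 2 \left(-1\right) \frac{1}{17} \sqrt{2 \cdot 3 \left(-3\right) - 7} = 2 \left(-1\right) \frac{1}{17} \sqrt{-18 - 7} = - \frac{2 \sqrt{-25}}{17} = - \frac{2 \cdot 5 i}{17} = - \frac{10 i}{17}$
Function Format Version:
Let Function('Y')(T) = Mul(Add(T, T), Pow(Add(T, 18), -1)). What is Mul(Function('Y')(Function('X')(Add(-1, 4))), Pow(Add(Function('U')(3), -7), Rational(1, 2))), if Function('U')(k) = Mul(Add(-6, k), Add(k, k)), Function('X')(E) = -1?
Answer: Mul(Rational(-10, 17), I) ≈ Mul(-0.58823, I)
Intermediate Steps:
Function('U')(k) = Mul(2, k, Add(-6, k)) (Function('U')(k) = Mul(Add(-6, k), Mul(2, k)) = Mul(2, k, Add(-6, k)))
Function('Y')(T) = Mul(2, T, Pow(Add(18, T), -1)) (Function('Y')(T) = Mul(Mul(2, T), Pow(Add(18, T), -1)) = Mul(2, T, Pow(Add(18, T), -1)))
Mul(Function('Y')(Function('X')(Add(-1, 4))), Pow(Add(Function('U')(3), -7), Rational(1, 2))) = Mul(Mul(2, -1, Pow(Add(18, -1), -1)), Pow(Add(Mul(2, 3, Add(-6, 3)), -7), Rational(1, 2))) = Mul(Mul(2, -1, Pow(17, -1)), Pow(Add(Mul(2, 3, -3), -7), Rational(1, 2))) = Mul(Mul(2, -1, Rational(1, 17)), Pow(Add(-18, -7), Rational(1, 2))) = Mul(Rational(-2, 17), Pow(-25, Rational(1, 2))) = Mul(Rational(-2, 17), Mul(5, I)) = Mul(Rational(-10, 17), I)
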